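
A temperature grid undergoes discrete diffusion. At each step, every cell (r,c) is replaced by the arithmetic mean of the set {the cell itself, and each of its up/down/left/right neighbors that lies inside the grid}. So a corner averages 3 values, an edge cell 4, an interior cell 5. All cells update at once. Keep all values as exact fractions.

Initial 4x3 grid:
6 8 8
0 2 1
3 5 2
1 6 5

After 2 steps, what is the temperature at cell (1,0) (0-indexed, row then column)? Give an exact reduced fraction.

Answer: 193/60

Derivation:
Step 1: cell (1,0) = 11/4
Step 2: cell (1,0) = 193/60
Full grid after step 2:
  161/36 293/60 179/36
  193/60 94/25 461/120
  179/60 331/100 433/120
  59/18 931/240 71/18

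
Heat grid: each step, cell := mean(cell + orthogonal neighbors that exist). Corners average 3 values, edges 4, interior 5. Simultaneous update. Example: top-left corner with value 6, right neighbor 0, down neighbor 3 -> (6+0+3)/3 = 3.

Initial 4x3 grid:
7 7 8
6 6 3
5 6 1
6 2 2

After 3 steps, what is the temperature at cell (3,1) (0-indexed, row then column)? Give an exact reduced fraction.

Answer: 2333/600

Derivation:
Step 1: cell (3,1) = 4
Step 2: cell (3,1) = 7/2
Step 3: cell (3,1) = 2333/600
Full grid after step 3:
  13591/2160 21713/3600 677/120
  41401/7200 32383/6000 483/100
  36341/7200 8681/2000 13883/3600
  1903/432 2333/600 697/216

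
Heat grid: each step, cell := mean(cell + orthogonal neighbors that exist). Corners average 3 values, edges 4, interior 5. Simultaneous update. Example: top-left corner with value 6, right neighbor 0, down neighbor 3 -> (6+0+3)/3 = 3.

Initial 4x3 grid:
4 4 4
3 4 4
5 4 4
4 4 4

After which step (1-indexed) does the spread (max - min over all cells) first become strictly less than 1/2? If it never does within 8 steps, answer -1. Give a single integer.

Step 1: max=13/3, min=11/3, spread=2/3
Step 2: max=62/15, min=58/15, spread=4/15
  -> spread < 1/2 first at step 2
Step 3: max=557/135, min=523/135, spread=34/135
Step 4: max=44041/10800, min=42359/10800, spread=841/5400
Step 5: max=49397/12150, min=47803/12150, spread=797/6075
Step 6: max=31490393/7776000, min=30717607/7776000, spread=386393/3888000
Step 7: max=282748223/69984000, min=277123777/69984000, spread=2812223/34992000
Step 8: max=22581797629/5598720000, min=22207962371/5598720000, spread=186917629/2799360000

Answer: 2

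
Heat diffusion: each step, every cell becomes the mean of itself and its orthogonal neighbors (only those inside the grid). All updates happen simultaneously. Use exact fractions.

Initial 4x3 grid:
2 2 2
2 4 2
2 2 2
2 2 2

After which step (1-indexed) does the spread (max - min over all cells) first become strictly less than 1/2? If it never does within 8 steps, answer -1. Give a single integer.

Step 1: max=5/2, min=2, spread=1/2
Step 2: max=123/50, min=2, spread=23/50
  -> spread < 1/2 first at step 2
Step 3: max=5611/2400, min=413/200, spread=131/480
Step 4: max=49751/21600, min=7591/3600, spread=841/4320
Step 5: max=19822051/8640000, min=1533373/720000, spread=56863/345600
Step 6: max=177054341/77760000, min=13949543/6480000, spread=386393/3110400
Step 7: max=70601723131/31104000000, min=5604358813/2592000000, spread=26795339/248832000
Step 8: max=4216295714129/1866240000000, min=338126149667/155520000000, spread=254051069/2985984000

Answer: 2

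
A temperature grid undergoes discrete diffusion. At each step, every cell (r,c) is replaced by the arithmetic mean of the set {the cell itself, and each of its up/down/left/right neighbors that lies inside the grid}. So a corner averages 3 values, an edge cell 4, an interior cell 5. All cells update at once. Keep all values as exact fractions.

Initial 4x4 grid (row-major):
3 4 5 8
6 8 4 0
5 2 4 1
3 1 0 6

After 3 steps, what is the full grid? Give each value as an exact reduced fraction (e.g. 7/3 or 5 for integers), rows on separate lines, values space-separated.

Answer: 10403/2160 6907/1440 31967/7200 9077/2160
3317/720 25733/6000 24179/6000 3259/900
179/48 7247/2000 18299/6000 2713/900
469/144 1337/480 19439/7200 5357/2160

Derivation:
After step 1:
  13/3 5 21/4 13/3
  11/2 24/5 21/5 13/4
  4 4 11/5 11/4
  3 3/2 11/4 7/3
After step 2:
  89/18 1163/240 1127/240 77/18
  559/120 47/10 197/50 109/30
  33/8 33/10 159/50 79/30
  17/6 45/16 527/240 47/18
After step 3:
  10403/2160 6907/1440 31967/7200 9077/2160
  3317/720 25733/6000 24179/6000 3259/900
  179/48 7247/2000 18299/6000 2713/900
  469/144 1337/480 19439/7200 5357/2160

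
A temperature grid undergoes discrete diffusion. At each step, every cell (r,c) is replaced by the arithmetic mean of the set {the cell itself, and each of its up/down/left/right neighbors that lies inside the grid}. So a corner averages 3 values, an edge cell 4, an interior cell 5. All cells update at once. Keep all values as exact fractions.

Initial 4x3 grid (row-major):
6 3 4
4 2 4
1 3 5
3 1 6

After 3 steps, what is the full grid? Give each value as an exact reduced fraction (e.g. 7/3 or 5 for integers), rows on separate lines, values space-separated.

After step 1:
  13/3 15/4 11/3
  13/4 16/5 15/4
  11/4 12/5 9/2
  5/3 13/4 4
After step 2:
  34/9 299/80 67/18
  203/60 327/100 907/240
  151/60 161/50 293/80
  23/9 679/240 47/12
After step 3:
  7847/2160 5803/1600 2023/540
  11653/3600 1739/500 25981/7200
  2627/900 9299/3000 8747/2400
  5689/2160 45077/14400 1249/360

Answer: 7847/2160 5803/1600 2023/540
11653/3600 1739/500 25981/7200
2627/900 9299/3000 8747/2400
5689/2160 45077/14400 1249/360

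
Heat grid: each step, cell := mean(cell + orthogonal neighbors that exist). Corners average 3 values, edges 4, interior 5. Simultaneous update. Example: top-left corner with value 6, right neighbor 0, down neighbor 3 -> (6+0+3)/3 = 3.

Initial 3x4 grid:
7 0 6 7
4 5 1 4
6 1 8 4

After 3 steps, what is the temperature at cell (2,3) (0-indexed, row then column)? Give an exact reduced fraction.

Answer: 4999/1080

Derivation:
Step 1: cell (2,3) = 16/3
Step 2: cell (2,3) = 77/18
Step 3: cell (2,3) = 4999/1080
Full grid after step 3:
  4241/1080 3067/720 2893/720 628/135
  6277/1440 1129/300 889/200 1033/240
  2173/540 3127/720 2903/720 4999/1080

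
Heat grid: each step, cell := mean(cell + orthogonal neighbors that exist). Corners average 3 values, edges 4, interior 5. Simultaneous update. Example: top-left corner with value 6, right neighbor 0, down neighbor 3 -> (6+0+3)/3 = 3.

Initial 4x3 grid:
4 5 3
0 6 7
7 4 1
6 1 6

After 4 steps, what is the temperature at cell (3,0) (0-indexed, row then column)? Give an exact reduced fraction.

Step 1: cell (3,0) = 14/3
Step 2: cell (3,0) = 79/18
Step 3: cell (3,0) = 8983/2160
Step 4: cell (3,0) = 537419/129600
Full grid after step 4:
  89089/21600 67889/16000 11683/2700
  37321/9000 62831/15000 102481/24000
  223261/54000 1490119/360000 879169/216000
  537419/129600 3482291/864000 517769/129600

Answer: 537419/129600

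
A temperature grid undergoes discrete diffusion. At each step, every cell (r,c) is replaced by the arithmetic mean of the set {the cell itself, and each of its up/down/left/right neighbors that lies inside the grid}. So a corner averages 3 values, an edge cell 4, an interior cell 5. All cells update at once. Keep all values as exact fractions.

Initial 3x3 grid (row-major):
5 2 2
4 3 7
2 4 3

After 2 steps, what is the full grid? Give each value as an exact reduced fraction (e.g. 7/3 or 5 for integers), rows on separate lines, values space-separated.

After step 1:
  11/3 3 11/3
  7/2 4 15/4
  10/3 3 14/3
After step 2:
  61/18 43/12 125/36
  29/8 69/20 193/48
  59/18 15/4 137/36

Answer: 61/18 43/12 125/36
29/8 69/20 193/48
59/18 15/4 137/36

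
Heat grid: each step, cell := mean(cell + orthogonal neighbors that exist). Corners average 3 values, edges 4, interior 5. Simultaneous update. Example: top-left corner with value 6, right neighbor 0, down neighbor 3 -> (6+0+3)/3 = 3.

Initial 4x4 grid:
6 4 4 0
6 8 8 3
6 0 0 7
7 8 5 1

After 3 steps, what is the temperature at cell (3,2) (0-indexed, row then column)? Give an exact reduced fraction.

Step 1: cell (3,2) = 7/2
Step 2: cell (3,2) = 101/24
Step 3: cell (3,2) = 2981/720
Full grid after step 3:
  11687/2160 18121/3600 15469/3600 8111/2160
  39827/7200 29789/6000 5089/1200 27923/7200
  12817/2400 9759/2000 25301/6000 1067/288
  3893/720 5831/1200 2981/720 1675/432

Answer: 2981/720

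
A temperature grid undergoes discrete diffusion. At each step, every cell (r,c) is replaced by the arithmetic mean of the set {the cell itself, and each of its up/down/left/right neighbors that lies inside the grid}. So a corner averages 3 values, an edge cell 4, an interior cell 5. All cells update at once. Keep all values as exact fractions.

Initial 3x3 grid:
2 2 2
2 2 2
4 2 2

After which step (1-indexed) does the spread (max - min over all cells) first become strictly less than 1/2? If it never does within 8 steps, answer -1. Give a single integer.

Answer: 3

Derivation:
Step 1: max=8/3, min=2, spread=2/3
Step 2: max=23/9, min=2, spread=5/9
Step 3: max=257/108, min=2, spread=41/108
  -> spread < 1/2 first at step 3
Step 4: max=15091/6480, min=371/180, spread=347/1296
Step 5: max=884537/388800, min=3757/1800, spread=2921/15552
Step 6: max=52484539/23328000, min=457483/216000, spread=24611/186624
Step 7: max=3118082033/1399680000, min=10376741/4860000, spread=207329/2239488
Step 8: max=185991552451/83980800000, min=557201599/259200000, spread=1746635/26873856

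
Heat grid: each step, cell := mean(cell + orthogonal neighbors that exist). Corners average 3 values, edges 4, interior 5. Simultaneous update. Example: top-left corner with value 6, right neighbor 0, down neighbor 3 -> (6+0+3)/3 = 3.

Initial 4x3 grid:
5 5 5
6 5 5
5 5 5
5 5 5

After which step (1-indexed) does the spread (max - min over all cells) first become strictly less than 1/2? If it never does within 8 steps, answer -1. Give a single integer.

Step 1: max=16/3, min=5, spread=1/3
  -> spread < 1/2 first at step 1
Step 2: max=631/120, min=5, spread=31/120
Step 3: max=5611/1080, min=5, spread=211/1080
Step 4: max=556897/108000, min=9047/1800, spread=14077/108000
Step 5: max=5000407/972000, min=543683/108000, spread=5363/48600
Step 6: max=149540809/29160000, min=302869/60000, spread=93859/1166400
Step 7: max=8958274481/1749600000, min=491336467/97200000, spread=4568723/69984000
Step 8: max=536660435629/104976000000, min=14761618889/2916000000, spread=8387449/167961600

Answer: 1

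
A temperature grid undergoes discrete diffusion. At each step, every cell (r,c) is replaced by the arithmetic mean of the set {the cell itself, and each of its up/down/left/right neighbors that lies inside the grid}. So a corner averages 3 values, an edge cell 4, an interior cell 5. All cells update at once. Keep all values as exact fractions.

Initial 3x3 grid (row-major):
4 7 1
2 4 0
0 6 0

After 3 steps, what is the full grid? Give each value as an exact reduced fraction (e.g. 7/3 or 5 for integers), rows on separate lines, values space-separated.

After step 1:
  13/3 4 8/3
  5/2 19/5 5/4
  8/3 5/2 2
After step 2:
  65/18 37/10 95/36
  133/40 281/100 583/240
  23/9 329/120 23/12
After step 3:
  3829/1080 319/100 6313/2160
  7381/2400 18007/6000 35261/14400
  388/135 18043/7200 189/80

Answer: 3829/1080 319/100 6313/2160
7381/2400 18007/6000 35261/14400
388/135 18043/7200 189/80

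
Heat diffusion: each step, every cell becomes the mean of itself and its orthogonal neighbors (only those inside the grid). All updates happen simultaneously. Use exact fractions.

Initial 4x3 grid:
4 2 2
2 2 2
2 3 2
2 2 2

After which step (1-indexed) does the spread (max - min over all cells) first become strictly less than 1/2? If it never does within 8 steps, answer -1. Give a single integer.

Answer: 2

Derivation:
Step 1: max=8/3, min=2, spread=2/3
Step 2: max=23/9, min=169/80, spread=319/720
  -> spread < 1/2 first at step 2
Step 3: max=5257/2160, min=767/360, spread=131/432
Step 4: max=38551/16200, min=92951/43200, spread=5911/25920
Step 5: max=9106181/3888000, min=5598979/2592000, spread=56617/311040
Step 6: max=540372829/233280000, min=338183861/155520000, spread=2647763/18662400
Step 7: max=32176491311/13996800000, min=20393857999/9331200000, spread=25371269/223948800
Step 8: max=1919473973749/839808000000, min=1229349142541/559872000000, spread=1207204159/13436928000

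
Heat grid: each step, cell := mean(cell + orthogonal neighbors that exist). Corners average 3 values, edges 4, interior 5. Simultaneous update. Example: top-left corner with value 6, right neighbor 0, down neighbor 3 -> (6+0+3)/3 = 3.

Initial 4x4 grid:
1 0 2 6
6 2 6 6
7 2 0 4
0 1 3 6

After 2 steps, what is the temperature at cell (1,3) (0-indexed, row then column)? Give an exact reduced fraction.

Step 1: cell (1,3) = 11/2
Step 2: cell (1,3) = 521/120
Full grid after step 2:
  91/36 617/240 757/240 41/9
  797/240 281/100 92/25 521/120
  769/240 277/100 151/50 101/24
  95/36 34/15 17/6 65/18

Answer: 521/120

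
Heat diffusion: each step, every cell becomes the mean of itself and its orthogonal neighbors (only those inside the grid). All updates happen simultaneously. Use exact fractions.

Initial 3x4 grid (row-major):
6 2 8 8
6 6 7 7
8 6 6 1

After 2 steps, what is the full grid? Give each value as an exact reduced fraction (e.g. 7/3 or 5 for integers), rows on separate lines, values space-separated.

Answer: 50/9 1309/240 1573/240 59/9
697/120 307/50 146/25 1493/240
59/9 707/120 689/120 185/36

Derivation:
After step 1:
  14/3 11/2 25/4 23/3
  13/2 27/5 34/5 23/4
  20/3 13/2 5 14/3
After step 2:
  50/9 1309/240 1573/240 59/9
  697/120 307/50 146/25 1493/240
  59/9 707/120 689/120 185/36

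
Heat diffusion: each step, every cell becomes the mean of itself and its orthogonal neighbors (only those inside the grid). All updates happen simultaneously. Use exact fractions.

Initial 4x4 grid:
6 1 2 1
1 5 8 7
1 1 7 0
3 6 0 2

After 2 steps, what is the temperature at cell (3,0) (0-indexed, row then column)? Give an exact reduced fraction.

Step 1: cell (3,0) = 10/3
Step 2: cell (3,0) = 22/9
Full grid after step 2:
  113/36 371/120 469/120 31/9
  637/240 79/20 96/25 257/60
  145/48 72/25 83/20 89/30
  22/9 163/48 607/240 101/36

Answer: 22/9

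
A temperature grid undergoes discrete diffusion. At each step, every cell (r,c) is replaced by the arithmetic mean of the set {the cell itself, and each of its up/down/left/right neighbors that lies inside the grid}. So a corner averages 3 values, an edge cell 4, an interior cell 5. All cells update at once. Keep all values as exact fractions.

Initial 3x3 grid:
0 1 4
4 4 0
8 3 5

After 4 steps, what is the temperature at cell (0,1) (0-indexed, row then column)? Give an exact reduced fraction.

Answer: 2269991/864000

Derivation:
Step 1: cell (0,1) = 9/4
Step 2: cell (0,1) = 479/240
Step 3: cell (0,1) = 37453/14400
Step 4: cell (0,1) = 2269991/864000
Full grid after step 4:
  376823/129600 2269991/864000 169999/64800
  351077/108000 190907/60000 2494991/864000
  5063/1350 189601/54000 438023/129600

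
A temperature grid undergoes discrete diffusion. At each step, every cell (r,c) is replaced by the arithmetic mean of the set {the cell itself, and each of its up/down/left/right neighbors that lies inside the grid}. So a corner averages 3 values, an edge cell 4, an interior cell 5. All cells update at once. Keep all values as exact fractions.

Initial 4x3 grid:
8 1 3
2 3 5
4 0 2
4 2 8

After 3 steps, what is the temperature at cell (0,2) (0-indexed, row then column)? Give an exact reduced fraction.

Step 1: cell (0,2) = 3
Step 2: cell (0,2) = 10/3
Step 3: cell (0,2) = 763/240
Full grid after step 3:
  3671/1080 48623/14400 763/240
  23839/7200 9191/3000 961/300
  21899/7200 18707/6000 1293/400
  6797/2160 23309/7200 1237/360

Answer: 763/240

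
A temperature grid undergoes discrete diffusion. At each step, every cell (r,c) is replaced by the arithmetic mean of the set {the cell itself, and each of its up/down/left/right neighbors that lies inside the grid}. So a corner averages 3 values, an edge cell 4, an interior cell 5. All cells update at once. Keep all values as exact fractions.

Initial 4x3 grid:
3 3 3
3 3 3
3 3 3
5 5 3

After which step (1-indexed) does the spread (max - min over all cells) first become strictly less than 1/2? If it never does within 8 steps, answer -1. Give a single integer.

Answer: 6

Derivation:
Step 1: max=13/3, min=3, spread=4/3
Step 2: max=71/18, min=3, spread=17/18
Step 3: max=4087/1080, min=3, spread=847/1080
Step 4: max=59231/16200, min=683/225, spread=2011/3240
Step 5: max=6962783/1944000, min=165713/54000, spread=199423/388800
Step 6: max=410824867/116640000, min=3355249/1080000, spread=1938319/4665600
  -> spread < 1/2 first at step 6
Step 7: max=24356877053/6998400000, min=305044199/97200000, spread=95747789/279936000
Step 8: max=1447281255127/419904000000, min=18469143941/5832000000, spread=940023131/3359232000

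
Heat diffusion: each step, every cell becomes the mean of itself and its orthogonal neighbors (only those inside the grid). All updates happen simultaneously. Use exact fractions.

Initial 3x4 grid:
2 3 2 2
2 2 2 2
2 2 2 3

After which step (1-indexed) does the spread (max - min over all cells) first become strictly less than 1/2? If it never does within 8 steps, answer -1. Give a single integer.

Answer: 1

Derivation:
Step 1: max=7/3, min=2, spread=1/3
  -> spread < 1/2 first at step 1
Step 2: max=41/18, min=2, spread=5/18
Step 3: max=2371/1080, min=1499/720, spread=49/432
Step 4: max=283669/129600, min=45169/21600, spread=2531/25920
Step 5: max=112793089/51840000, min=457391/216000, spread=3019249/51840000
Step 6: max=112556711/51840000, min=41279051/19440000, spread=297509/6220800
Step 7: max=404404799209/186624000000, min=621885521/291600000, spread=6398065769/186624000000
Step 8: max=1212481464773/559872000000, min=24917378951/11664000000, spread=131578201/4478976000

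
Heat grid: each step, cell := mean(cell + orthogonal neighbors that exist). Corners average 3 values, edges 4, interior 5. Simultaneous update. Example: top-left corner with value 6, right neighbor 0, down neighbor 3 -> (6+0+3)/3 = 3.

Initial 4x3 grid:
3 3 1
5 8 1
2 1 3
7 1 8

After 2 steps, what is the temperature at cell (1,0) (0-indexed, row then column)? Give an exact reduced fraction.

Answer: 931/240

Derivation:
Step 1: cell (1,0) = 9/2
Step 2: cell (1,0) = 931/240
Full grid after step 2:
  143/36 761/240 26/9
  931/240 181/50 353/120
  175/48 357/100 27/8
  34/9 175/48 23/6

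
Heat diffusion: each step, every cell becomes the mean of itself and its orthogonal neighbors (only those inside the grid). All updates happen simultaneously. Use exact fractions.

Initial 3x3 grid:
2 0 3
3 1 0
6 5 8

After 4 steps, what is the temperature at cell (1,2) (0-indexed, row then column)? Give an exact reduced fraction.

Answer: 9317/3375

Derivation:
Step 1: cell (1,2) = 3
Step 2: cell (1,2) = 38/15
Step 3: cell (1,2) = 2551/900
Step 4: cell (1,2) = 9317/3375
Full grid after step 4:
  154453/64800 955451/432000 49301/21600
  619163/216000 517837/180000 9317/3375
  56257/16200 82157/24000 109639/32400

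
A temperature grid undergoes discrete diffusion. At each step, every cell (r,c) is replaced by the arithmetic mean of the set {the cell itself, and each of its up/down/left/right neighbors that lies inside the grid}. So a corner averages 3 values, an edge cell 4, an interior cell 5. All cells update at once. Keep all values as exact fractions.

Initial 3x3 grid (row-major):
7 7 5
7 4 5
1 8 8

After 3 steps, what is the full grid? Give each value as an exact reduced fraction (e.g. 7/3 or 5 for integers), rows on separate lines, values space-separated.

Answer: 2137/360 83219/14400 12877/2160
80119/14400 11801/2000 41647/7200
1519/270 80869/14400 4309/720

Derivation:
After step 1:
  7 23/4 17/3
  19/4 31/5 11/2
  16/3 21/4 7
After step 2:
  35/6 1477/240 203/36
  1397/240 549/100 731/120
  46/9 1427/240 71/12
After step 3:
  2137/360 83219/14400 12877/2160
  80119/14400 11801/2000 41647/7200
  1519/270 80869/14400 4309/720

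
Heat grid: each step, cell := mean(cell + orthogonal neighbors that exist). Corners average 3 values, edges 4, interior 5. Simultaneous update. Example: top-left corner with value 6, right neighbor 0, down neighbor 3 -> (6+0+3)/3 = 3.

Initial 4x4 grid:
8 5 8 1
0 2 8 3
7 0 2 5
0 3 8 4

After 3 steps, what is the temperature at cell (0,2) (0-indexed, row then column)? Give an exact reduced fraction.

Answer: 11149/2400

Derivation:
Step 1: cell (0,2) = 11/2
Step 2: cell (0,2) = 397/80
Step 3: cell (0,2) = 11149/2400
Full grid after step 3:
  1837/432 33239/7200 11149/2400 409/90
  6851/1800 4663/1200 2147/500 3513/800
  5381/1800 2599/750 24169/6000 1225/288
  1607/540 742/225 721/180 9571/2160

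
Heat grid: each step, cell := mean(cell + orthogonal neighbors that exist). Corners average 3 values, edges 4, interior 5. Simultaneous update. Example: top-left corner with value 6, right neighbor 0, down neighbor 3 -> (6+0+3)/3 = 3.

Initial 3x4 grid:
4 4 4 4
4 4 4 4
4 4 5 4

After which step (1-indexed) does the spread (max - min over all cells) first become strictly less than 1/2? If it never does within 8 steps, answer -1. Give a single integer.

Answer: 1

Derivation:
Step 1: max=13/3, min=4, spread=1/3
  -> spread < 1/2 first at step 1
Step 2: max=511/120, min=4, spread=31/120
Step 3: max=4531/1080, min=4, spread=211/1080
Step 4: max=448897/108000, min=7247/1800, spread=14077/108000
Step 5: max=4028407/972000, min=435683/108000, spread=5363/48600
Step 6: max=120380809/29160000, min=242869/60000, spread=93859/1166400
Step 7: max=7208674481/1749600000, min=394136467/97200000, spread=4568723/69984000
Step 8: max=431684435629/104976000000, min=11845618889/2916000000, spread=8387449/167961600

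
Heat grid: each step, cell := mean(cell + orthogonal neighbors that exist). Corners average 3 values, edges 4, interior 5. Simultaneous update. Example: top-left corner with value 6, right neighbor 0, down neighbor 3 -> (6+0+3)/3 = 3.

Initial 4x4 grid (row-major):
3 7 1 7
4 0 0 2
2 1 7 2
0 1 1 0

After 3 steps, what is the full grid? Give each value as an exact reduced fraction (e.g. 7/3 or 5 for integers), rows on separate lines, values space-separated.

Answer: 3377/1080 10703/3600 11023/3600 161/54
4549/1800 311/120 1933/750 9703/3600
1139/600 981/500 2097/1000 2749/1200
271/180 919/600 369/200 229/120

Derivation:
After step 1:
  14/3 11/4 15/4 10/3
  9/4 12/5 2 11/4
  7/4 11/5 11/5 11/4
  1 3/4 9/4 1
After step 2:
  29/9 407/120 71/24 59/18
  83/30 58/25 131/50 65/24
  9/5 93/50 57/25 87/40
  7/6 31/20 31/20 2
After step 3:
  3377/1080 10703/3600 11023/3600 161/54
  4549/1800 311/120 1933/750 9703/3600
  1139/600 981/500 2097/1000 2749/1200
  271/180 919/600 369/200 229/120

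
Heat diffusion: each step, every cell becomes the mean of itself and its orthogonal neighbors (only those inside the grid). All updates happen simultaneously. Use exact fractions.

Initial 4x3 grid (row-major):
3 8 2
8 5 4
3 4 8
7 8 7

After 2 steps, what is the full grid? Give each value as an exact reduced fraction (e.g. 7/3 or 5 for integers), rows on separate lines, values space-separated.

Answer: 187/36 213/40 167/36
1343/240 127/25 629/120
437/80 583/100 713/120
6 773/120 239/36

Derivation:
After step 1:
  19/3 9/2 14/3
  19/4 29/5 19/4
  11/2 28/5 23/4
  6 13/2 23/3
After step 2:
  187/36 213/40 167/36
  1343/240 127/25 629/120
  437/80 583/100 713/120
  6 773/120 239/36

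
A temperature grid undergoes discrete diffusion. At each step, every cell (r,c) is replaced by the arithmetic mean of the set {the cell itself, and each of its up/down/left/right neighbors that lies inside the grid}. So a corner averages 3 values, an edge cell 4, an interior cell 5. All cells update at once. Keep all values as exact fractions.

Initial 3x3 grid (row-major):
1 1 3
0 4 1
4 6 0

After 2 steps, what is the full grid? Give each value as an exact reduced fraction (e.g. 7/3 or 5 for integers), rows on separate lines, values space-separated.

Answer: 31/18 419/240 71/36
173/80 62/25 21/10
109/36 347/120 47/18

Derivation:
After step 1:
  2/3 9/4 5/3
  9/4 12/5 2
  10/3 7/2 7/3
After step 2:
  31/18 419/240 71/36
  173/80 62/25 21/10
  109/36 347/120 47/18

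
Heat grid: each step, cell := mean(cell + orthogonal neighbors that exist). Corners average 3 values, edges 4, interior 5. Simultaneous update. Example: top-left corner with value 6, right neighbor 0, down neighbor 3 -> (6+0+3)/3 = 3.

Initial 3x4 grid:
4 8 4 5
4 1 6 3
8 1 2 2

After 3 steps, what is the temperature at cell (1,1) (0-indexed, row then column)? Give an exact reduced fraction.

Answer: 3077/750

Derivation:
Step 1: cell (1,1) = 4
Step 2: cell (1,1) = 187/50
Step 3: cell (1,1) = 3077/750
Full grid after step 3:
  2005/432 1967/450 5297/1200 184/45
  60089/14400 3077/750 21821/6000 13441/3600
  427/108 25097/7200 23957/7200 6647/2160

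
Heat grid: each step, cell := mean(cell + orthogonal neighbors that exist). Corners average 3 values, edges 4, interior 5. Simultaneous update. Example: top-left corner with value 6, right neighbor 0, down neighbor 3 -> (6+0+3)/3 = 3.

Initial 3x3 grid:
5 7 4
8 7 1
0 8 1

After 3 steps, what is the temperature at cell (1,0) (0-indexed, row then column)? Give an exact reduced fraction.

Answer: 6367/1200

Derivation:
Step 1: cell (1,0) = 5
Step 2: cell (1,0) = 29/5
Step 3: cell (1,0) = 6367/1200
Full grid after step 3:
  12427/2160 74279/14400 851/180
  6367/1200 3781/750 60829/14400
  2753/540 4019/900 8957/2160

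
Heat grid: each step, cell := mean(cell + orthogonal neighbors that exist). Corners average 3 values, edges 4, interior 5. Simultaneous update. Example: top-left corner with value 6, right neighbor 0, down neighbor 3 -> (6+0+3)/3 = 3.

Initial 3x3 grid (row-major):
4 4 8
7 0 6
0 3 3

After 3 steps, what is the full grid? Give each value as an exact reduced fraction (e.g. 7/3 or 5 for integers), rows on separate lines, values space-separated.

After step 1:
  5 4 6
  11/4 4 17/4
  10/3 3/2 4
After step 2:
  47/12 19/4 19/4
  181/48 33/10 73/16
  91/36 77/24 13/4
After step 3:
  199/48 1003/240 75/16
  9731/2880 2351/600 1269/320
  1369/432 4423/1440 529/144

Answer: 199/48 1003/240 75/16
9731/2880 2351/600 1269/320
1369/432 4423/1440 529/144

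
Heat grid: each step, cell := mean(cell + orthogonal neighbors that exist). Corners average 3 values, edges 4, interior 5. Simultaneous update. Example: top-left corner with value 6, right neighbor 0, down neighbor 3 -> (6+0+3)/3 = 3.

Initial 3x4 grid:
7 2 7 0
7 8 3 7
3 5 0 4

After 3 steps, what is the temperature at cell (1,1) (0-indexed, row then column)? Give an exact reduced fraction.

Answer: 5671/1200

Derivation:
Step 1: cell (1,1) = 5
Step 2: cell (1,1) = 21/4
Step 3: cell (1,1) = 5671/1200
Full grid after step 3:
  2317/432 371/72 1541/360 907/216
  3109/576 5671/1200 2633/600 5479/1440
  707/144 37/8 1391/360 829/216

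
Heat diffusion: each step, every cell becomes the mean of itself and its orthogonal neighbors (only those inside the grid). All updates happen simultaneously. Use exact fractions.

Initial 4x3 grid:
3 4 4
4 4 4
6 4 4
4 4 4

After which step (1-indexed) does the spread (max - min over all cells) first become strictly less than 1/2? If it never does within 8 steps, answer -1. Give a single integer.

Step 1: max=14/3, min=11/3, spread=1
Step 2: max=1069/240, min=185/48, spread=3/5
Step 3: max=9439/2160, min=565/144, spread=241/540
  -> spread < 1/2 first at step 3
Step 4: max=277789/64800, min=57037/14400, spread=8449/25920
Step 5: max=8272423/1944000, min=10315369/2592000, spread=428717/1555200
Step 6: max=246100201/58320000, min=623019211/155520000, spread=3989759/18662400
Step 7: max=7346360317/1749600000, min=1390352587/345600000, spread=196928221/1119744000
Step 8: max=109700458457/26244000000, min=2261678015291/559872000000, spread=1886362363/13436928000

Answer: 3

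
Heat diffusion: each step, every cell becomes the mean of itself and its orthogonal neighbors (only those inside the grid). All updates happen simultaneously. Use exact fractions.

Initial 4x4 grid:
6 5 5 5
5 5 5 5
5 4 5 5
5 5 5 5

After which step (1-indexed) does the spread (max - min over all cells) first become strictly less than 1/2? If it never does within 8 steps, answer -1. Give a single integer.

Step 1: max=16/3, min=19/4, spread=7/12
Step 2: max=95/18, min=239/50, spread=112/225
  -> spread < 1/2 first at step 2
Step 3: max=11093/2160, min=11633/2400, spread=6233/21600
Step 4: max=330911/64800, min=105383/21600, spread=7381/32400
Step 5: max=9839981/1944000, min=10572041/2160000, spread=3251441/19440000
Step 6: max=58841263/11664000, min=95485691/19440000, spread=3874621/29160000
Step 7: max=8793212993/1749600000, min=9565550633/1944000000, spread=1842174233/17496000000
Step 8: max=263252390771/52488000000, min=287550276347/58320000000, spread=44571420587/524880000000

Answer: 2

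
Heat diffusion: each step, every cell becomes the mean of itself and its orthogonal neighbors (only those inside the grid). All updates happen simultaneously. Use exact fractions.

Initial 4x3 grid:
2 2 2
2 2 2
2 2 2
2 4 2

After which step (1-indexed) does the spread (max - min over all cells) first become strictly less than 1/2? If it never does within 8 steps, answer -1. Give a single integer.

Answer: 3

Derivation:
Step 1: max=8/3, min=2, spread=2/3
Step 2: max=307/120, min=2, spread=67/120
Step 3: max=2597/1080, min=2, spread=437/1080
  -> spread < 1/2 first at step 3
Step 4: max=1021531/432000, min=1009/500, spread=29951/86400
Step 5: max=8991821/3888000, min=6908/3375, spread=206761/777600
Step 6: max=3566595571/1555200000, min=5565671/2700000, spread=14430763/62208000
Step 7: max=211731741689/93312000000, min=449652727/216000000, spread=139854109/746496000
Step 8: max=12619911890251/5598720000000, min=40731228977/19440000000, spread=7114543559/44789760000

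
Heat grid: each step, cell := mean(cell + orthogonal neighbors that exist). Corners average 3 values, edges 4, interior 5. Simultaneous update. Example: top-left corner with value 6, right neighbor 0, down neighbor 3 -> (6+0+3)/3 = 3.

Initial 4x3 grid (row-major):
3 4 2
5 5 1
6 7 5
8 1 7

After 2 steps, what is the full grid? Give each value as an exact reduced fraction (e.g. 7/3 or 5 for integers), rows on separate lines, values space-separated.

Answer: 49/12 427/120 109/36
393/80 207/50 899/240
421/80 529/100 1043/240
23/4 1193/240 181/36

Derivation:
After step 1:
  4 7/2 7/3
  19/4 22/5 13/4
  13/2 24/5 5
  5 23/4 13/3
After step 2:
  49/12 427/120 109/36
  393/80 207/50 899/240
  421/80 529/100 1043/240
  23/4 1193/240 181/36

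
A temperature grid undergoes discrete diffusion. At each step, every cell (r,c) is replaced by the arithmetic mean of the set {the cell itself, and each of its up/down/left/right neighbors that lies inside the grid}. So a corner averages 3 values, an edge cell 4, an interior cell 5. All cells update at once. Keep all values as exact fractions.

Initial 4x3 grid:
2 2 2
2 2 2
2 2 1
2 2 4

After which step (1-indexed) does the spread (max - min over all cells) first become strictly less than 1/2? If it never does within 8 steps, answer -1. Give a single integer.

Step 1: max=5/2, min=7/4, spread=3/4
Step 2: max=85/36, min=191/100, spread=203/450
  -> spread < 1/2 first at step 2
Step 3: max=15833/7200, min=587/300, spread=349/1440
Step 4: max=140603/64800, min=10609/5400, spread=2659/12960
Step 5: max=8260117/3888000, min=266839/135000, spread=2875769/19440000
Step 6: max=492634583/233280000, min=715771/360000, spread=1152599/9331200
Step 7: max=29316349597/13996800000, min=1940321393/972000000, spread=6878607689/69984000000
Step 8: max=1751713429223/839808000000, min=45658457/22781250, spread=548480563/6718464000

Answer: 2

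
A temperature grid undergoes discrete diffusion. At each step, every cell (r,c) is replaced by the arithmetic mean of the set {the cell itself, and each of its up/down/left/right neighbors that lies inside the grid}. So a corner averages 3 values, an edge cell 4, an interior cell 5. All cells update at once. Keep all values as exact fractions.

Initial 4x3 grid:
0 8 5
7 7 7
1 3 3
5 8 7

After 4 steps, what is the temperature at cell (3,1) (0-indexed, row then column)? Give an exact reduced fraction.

Answer: 4363609/864000

Derivation:
Step 1: cell (3,1) = 23/4
Step 2: cell (3,1) = 1249/240
Step 3: cell (3,1) = 74531/14400
Step 4: cell (3,1) = 4363609/864000
Full grid after step 4:
  107731/21600 578423/108000 44621/8100
  355177/72000 923143/180000 297289/54000
  1029331/216000 1844561/360000 95413/18000
  632471/129600 4363609/864000 229907/43200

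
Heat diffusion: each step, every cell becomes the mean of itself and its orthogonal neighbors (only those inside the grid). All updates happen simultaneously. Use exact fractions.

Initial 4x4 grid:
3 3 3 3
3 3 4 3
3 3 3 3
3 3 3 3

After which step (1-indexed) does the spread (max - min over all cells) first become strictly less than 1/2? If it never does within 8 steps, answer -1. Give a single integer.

Answer: 1

Derivation:
Step 1: max=13/4, min=3, spread=1/4
  -> spread < 1/2 first at step 1
Step 2: max=161/50, min=3, spread=11/50
Step 3: max=7567/2400, min=3, spread=367/2400
Step 4: max=33971/10800, min=1813/600, spread=1337/10800
Step 5: max=1013669/324000, min=54469/18000, spread=33227/324000
Step 6: max=30374327/9720000, min=328049/108000, spread=849917/9720000
Step 7: max=908514347/291600000, min=4928533/1620000, spread=21378407/291600000
Step 8: max=27210462371/8748000000, min=1481688343/486000000, spread=540072197/8748000000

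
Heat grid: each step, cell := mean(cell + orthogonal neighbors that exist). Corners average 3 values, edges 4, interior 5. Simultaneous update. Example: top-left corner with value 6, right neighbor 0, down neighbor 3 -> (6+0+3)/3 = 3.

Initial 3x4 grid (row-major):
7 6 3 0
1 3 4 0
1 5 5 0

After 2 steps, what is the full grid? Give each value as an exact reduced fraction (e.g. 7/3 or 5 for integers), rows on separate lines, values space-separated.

After step 1:
  14/3 19/4 13/4 1
  3 19/5 3 1
  7/3 7/2 7/2 5/3
After step 2:
  149/36 247/60 3 7/4
  69/20 361/100 291/100 5/3
  53/18 197/60 35/12 37/18

Answer: 149/36 247/60 3 7/4
69/20 361/100 291/100 5/3
53/18 197/60 35/12 37/18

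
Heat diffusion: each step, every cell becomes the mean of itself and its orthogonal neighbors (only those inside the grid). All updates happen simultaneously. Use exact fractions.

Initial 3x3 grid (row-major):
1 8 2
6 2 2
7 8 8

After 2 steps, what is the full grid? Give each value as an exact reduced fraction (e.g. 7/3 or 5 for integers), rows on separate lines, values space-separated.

After step 1:
  5 13/4 4
  4 26/5 7/2
  7 25/4 6
After step 2:
  49/12 349/80 43/12
  53/10 111/25 187/40
  23/4 489/80 21/4

Answer: 49/12 349/80 43/12
53/10 111/25 187/40
23/4 489/80 21/4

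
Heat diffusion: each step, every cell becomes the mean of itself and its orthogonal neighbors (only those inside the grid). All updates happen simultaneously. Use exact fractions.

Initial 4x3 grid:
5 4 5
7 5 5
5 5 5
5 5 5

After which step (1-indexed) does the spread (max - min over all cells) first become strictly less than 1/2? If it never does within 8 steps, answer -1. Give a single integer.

Step 1: max=11/2, min=14/3, spread=5/6
Step 2: max=323/60, min=173/36, spread=26/45
Step 3: max=1047/200, min=10627/2160, spread=3403/10800
  -> spread < 1/2 first at step 3
Step 4: max=140173/27000, min=643889/129600, spread=144707/648000
Step 5: max=464089/90000, min=38970691/7776000, spread=5632993/38880000
Step 6: max=3465097/675000, min=2347857209/466560000, spread=236089187/2332800000
Step 7: max=1659613459/324000000, min=141354374731/27993600000, spread=10181140633/139968000000
Step 8: max=99372777431/19440000000, min=8497806344129/1679616000000, spread=440008129547/8398080000000

Answer: 3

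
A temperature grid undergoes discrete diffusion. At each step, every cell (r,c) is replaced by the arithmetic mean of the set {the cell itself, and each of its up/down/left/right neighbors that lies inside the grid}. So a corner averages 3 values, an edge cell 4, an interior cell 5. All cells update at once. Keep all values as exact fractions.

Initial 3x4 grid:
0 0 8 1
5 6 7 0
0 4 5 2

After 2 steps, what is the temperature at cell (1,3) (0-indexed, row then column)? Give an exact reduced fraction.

Answer: 391/120

Derivation:
Step 1: cell (1,3) = 5/2
Step 2: cell (1,3) = 391/120
Full grid after step 2:
  95/36 407/120 157/40 19/6
  709/240 98/25 103/25 391/120
  19/6 313/80 947/240 28/9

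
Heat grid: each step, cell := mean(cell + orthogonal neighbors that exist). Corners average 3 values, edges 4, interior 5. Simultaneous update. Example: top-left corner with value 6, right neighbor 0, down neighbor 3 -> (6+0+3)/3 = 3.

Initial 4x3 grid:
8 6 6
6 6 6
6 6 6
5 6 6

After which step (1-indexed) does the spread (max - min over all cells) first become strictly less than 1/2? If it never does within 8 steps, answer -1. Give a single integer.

Step 1: max=20/3, min=17/3, spread=1
Step 2: max=59/9, min=103/18, spread=5/6
Step 3: max=2747/432, min=16843/2880, spread=4411/8640
Step 4: max=40831/6480, min=152563/25920, spread=3587/8640
  -> spread < 1/2 first at step 4
Step 5: max=4848667/777600, min=61356211/10368000, spread=9878047/31104000
Step 6: max=289421783/46656000, min=184959167/31104000, spread=4793213/18662400
Step 7: max=17281007257/2799360000, min=222602084011/37324800000, spread=23434038247/111974400000
Step 8: max=1033576922963/167961600000, min=669781885567/111974400000, spread=2312327569/13436928000

Answer: 4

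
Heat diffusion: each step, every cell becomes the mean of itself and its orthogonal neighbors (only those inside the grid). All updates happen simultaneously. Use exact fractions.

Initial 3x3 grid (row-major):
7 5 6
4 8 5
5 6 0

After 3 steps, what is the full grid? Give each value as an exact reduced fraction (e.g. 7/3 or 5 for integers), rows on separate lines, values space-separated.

Answer: 6163/1080 40831/7200 11561/2160
9989/1800 3943/750 24329/4800
413/80 71687/14400 5033/1080

Derivation:
After step 1:
  16/3 13/2 16/3
  6 28/5 19/4
  5 19/4 11/3
After step 2:
  107/18 683/120 199/36
  329/60 138/25 387/80
  21/4 1141/240 79/18
After step 3:
  6163/1080 40831/7200 11561/2160
  9989/1800 3943/750 24329/4800
  413/80 71687/14400 5033/1080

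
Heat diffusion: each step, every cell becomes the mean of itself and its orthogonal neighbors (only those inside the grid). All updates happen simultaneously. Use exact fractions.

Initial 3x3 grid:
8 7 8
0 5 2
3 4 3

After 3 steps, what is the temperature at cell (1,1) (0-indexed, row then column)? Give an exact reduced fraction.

Answer: 8393/2000

Derivation:
Step 1: cell (1,1) = 18/5
Step 2: cell (1,1) = 457/100
Step 3: cell (1,1) = 8393/2000
Full grid after step 3:
  863/180 1178/225 5483/1080
  7649/1800 8393/2000 32821/7200
  7391/2160 53467/14400 889/240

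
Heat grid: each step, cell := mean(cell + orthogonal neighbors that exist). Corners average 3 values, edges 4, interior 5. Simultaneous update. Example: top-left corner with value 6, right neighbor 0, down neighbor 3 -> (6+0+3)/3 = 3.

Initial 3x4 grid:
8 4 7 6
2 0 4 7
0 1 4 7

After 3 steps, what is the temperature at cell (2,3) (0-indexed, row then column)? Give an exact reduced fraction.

Answer: 1201/240

Derivation:
Step 1: cell (2,3) = 6
Step 2: cell (2,3) = 16/3
Step 3: cell (2,3) = 1201/240
Full grid after step 3:
  3881/1080 3707/900 17843/3600 3061/540
  20101/7200 19573/6000 26803/6000 9649/1800
  503/240 6377/2400 9437/2400 1201/240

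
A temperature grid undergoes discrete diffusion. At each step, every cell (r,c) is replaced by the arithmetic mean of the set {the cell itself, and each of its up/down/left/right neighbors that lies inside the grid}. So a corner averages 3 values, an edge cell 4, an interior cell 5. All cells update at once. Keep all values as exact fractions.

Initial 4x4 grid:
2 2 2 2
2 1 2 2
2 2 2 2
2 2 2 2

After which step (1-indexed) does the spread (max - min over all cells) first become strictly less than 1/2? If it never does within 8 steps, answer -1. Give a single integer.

Step 1: max=2, min=7/4, spread=1/4
  -> spread < 1/2 first at step 1
Step 2: max=2, min=89/50, spread=11/50
Step 3: max=2, min=4433/2400, spread=367/2400
Step 4: max=1187/600, min=20029/10800, spread=1337/10800
Step 5: max=35531/18000, min=606331/324000, spread=33227/324000
Step 6: max=211951/108000, min=18225673/9720000, spread=849917/9720000
Step 7: max=3171467/1620000, min=549485653/291600000, spread=21378407/291600000
Step 8: max=948311657/486000000, min=16529537629/8748000000, spread=540072197/8748000000

Answer: 1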